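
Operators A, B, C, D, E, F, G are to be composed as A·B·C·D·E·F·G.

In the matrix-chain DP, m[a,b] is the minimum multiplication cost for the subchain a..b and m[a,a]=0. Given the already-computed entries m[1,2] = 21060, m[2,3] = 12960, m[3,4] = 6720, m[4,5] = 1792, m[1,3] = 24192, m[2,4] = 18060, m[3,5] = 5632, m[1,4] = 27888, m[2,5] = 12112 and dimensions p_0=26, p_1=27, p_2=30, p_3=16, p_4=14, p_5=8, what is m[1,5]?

m[1,5] = min over k∈[1,4] of m[1,k]+m[k+1,5]+p_{0}·p_k·p_{5}.
k=1: 0 + 12112 + 26·27·8 = 17728; k=2: 21060 + 5632 + 26·30·8 = 32932; k=3: 24192 + 1792 + 26·16·8 = 29312; k=4: 27888 + 0 + 26·14·8 = 30800.
Minimum: 17728 at k=1.

17728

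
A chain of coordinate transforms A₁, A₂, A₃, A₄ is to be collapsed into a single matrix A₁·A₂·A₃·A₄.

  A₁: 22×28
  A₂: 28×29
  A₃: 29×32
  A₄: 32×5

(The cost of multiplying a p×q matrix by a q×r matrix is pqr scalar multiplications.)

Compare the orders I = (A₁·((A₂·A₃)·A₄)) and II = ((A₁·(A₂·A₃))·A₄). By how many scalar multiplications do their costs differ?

Order I = (A₁·((A₂·A₃)·A₄)): (A₂·A₃): 28×29 by 29×32 → 28×32, cost 28·29·32 = 25984; ((A₂·A₃)·A₄): 28×32 by 32×5 → 28×5, cost 28·32·5 = 4480; cumulative 30464; (A₁·((A₂·A₃)·A₄)): 22×28 by 28×5 → 22×5, cost 22·28·5 = 3080; cumulative 33544. Total 33544.
Order II = ((A₁·(A₂·A₃))·A₄): (A₂·A₃): 28×29 by 29×32 → 28×32, cost 28·29·32 = 25984; (A₁·(A₂·A₃)): 22×28 by 28×32 → 22×32, cost 22·28·32 = 19712; cumulative 45696; ((A₁·(A₂·A₃))·A₄): 22×32 by 32×5 → 22×5, cost 22·32·5 = 3520; cumulative 49216. Total 49216.
Difference: |33544 − 49216| = 15672.

15672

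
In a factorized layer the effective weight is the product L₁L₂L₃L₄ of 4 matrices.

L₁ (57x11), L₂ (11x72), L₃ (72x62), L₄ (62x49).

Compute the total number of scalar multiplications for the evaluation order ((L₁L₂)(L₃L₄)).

464976

(L₁L₂): 57×11 by 11×72 → 57×72, cost 57·11·72 = 45144
(L₃L₄): 72×62 by 62×49 → 72×49, cost 72·62·49 = 218736
((L₁L₂)(L₃L₄)): 57×72 by 72×49 → 57×49, cost 57·72·49 = 201096; cumulative 464976
Total: 464976 scalar multiplications.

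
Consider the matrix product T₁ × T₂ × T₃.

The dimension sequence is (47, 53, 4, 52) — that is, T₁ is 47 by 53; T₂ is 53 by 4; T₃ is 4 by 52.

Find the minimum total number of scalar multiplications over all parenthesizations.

19740

Order (T₁ × (T₂ × T₃)): (T₂ × T₃): 53×4 by 4×52 → 53×52, cost 53·4·52 = 11024; (T₁ × (T₂ × T₃)): 47×53 by 53×52 → 47×52, cost 47·53·52 = 129532; cumulative 140556. Total 140556.
Order ((T₁ × T₂) × T₃): (T₁ × T₂): 47×53 by 53×4 → 47×4, cost 47·53·4 = 9964; ((T₁ × T₂) × T₃): 47×4 by 4×52 → 47×52, cost 47·4·52 = 9776; cumulative 19740. Total 19740.
Minimum: 19740.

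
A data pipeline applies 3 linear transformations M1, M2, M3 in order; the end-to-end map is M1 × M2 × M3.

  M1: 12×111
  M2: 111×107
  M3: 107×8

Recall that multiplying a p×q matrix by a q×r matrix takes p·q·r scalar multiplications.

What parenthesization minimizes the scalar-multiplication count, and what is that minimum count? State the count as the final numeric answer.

(M1 × (M2 × M3)): cost 105672.
((M1 × M2) × M3): cost 152796.
Optimal: (M1 × (M2 × M3)) with cost 105672.

105672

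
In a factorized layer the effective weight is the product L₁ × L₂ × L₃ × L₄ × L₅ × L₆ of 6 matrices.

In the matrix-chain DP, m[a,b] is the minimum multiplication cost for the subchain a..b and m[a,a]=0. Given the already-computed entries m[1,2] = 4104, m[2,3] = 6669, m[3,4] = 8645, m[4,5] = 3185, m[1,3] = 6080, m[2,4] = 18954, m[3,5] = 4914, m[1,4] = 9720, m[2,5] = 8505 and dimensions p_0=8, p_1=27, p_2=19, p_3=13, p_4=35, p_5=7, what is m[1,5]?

m[1,5] = min over k∈[1,4] of m[1,k]+m[k+1,5]+p_{0}·p_k·p_{5}.
k=1: 0 + 8505 + 8·27·7 = 10017; k=2: 4104 + 4914 + 8·19·7 = 10082; k=3: 6080 + 3185 + 8·13·7 = 9993; k=4: 9720 + 0 + 8·35·7 = 11680.
Minimum: 9993 at k=3.

9993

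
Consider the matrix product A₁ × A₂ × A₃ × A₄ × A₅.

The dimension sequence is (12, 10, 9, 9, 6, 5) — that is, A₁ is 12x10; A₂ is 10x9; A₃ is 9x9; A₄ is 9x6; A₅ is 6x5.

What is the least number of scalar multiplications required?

Adjacent pairs: A₁A₂ = 12·10·9 = 1080; A₂A₃ = 10·9·9 = 810; A₃A₄ = 9·9·6 = 486; A₄A₅ = 9·6·5 = 270.
Length 3: A₁..A₃: k=1: 0+810+12·10·9=1890; k=2: 1080+0+12·9·9=2052 → min 1890 | A₂..A₄: k=2: 0+486+10·9·6=1026; k=3: 810+0+10·9·6=1350 → min 1026 | A₃..A₅: k=3: 0+270+9·9·5=675; k=4: 486+0+9·6·5=756 → min 675.
Length 4: A₁..A₄: k=1: 0+1026+12·10·6=1746; k=2: 1080+486+12·9·6=2214; k=3: 1890+0+12·9·6=2538 → min 1746 | A₂..A₅: k=2: 0+675+10·9·5=1125; k=3: 810+270+10·9·5=1530; k=4: 1026+0+10·6·5=1326 → min 1125.
Length 5: A₁..A₅: k=1: 0+1125+12·10·5=1725; k=2: 1080+675+12·9·5=2295; k=3: 1890+270+12·9·5=2700; k=4: 1746+0+12·6·5=2106 → min 1725.
Optimal order: (A₁ × (A₂ × (A₃ × (A₄ × A₅)))) with cost 1725.

1725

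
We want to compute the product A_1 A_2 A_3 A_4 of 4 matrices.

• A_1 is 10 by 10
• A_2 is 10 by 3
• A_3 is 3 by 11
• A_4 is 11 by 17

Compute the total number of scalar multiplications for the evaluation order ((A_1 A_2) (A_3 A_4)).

1371

(A_1 A_2): 10×10 by 10×3 → 10×3, cost 10·10·3 = 300
(A_3 A_4): 3×11 by 11×17 → 3×17, cost 3·11·17 = 561
((A_1 A_2) (A_3 A_4)): 10×3 by 3×17 → 10×17, cost 10·3·17 = 510; cumulative 1371
Total: 1371 scalar multiplications.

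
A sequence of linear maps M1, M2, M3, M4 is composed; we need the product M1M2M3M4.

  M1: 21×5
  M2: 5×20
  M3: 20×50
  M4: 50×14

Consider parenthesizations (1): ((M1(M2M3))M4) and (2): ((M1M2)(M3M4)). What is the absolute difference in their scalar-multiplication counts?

2970

Order (1) = ((M1(M2M3))M4): (M2M3): 5×20 by 20×50 → 5×50, cost 5·20·50 = 5000; (M1(M2M3)): 21×5 by 5×50 → 21×50, cost 21·5·50 = 5250; cumulative 10250; ((M1(M2M3))M4): 21×50 by 50×14 → 21×14, cost 21·50·14 = 14700; cumulative 24950. Total 24950.
Order (2) = ((M1M2)(M3M4)): (M1M2): 21×5 by 5×20 → 21×20, cost 21·5·20 = 2100; (M3M4): 20×50 by 50×14 → 20×14, cost 20·50·14 = 14000; ((M1M2)(M3M4)): 21×20 by 20×14 → 21×14, cost 21·20·14 = 5880; cumulative 21980. Total 21980.
Difference: |24950 − 21980| = 2970.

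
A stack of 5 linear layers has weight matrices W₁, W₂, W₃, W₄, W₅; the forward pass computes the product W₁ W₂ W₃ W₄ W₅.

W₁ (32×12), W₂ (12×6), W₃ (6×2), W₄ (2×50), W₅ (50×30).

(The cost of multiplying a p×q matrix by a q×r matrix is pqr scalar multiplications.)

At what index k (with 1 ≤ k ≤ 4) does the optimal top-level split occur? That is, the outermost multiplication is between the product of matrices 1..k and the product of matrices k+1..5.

3

Adjacent pairs: W₁W₂ = 32·12·6 = 2304; W₂W₃ = 12·6·2 = 144; W₃W₄ = 6·2·50 = 600; W₄W₅ = 2·50·30 = 3000.
Length 3: W₁..W₃: k=1: 0+144+32·12·2=912; k=2: 2304+0+32·6·2=2688 → min 912 | W₂..W₄: k=2: 0+600+12·6·50=4200; k=3: 144+0+12·2·50=1344 → min 1344 | W₃..W₅: k=3: 0+3000+6·2·30=3360; k=4: 600+0+6·50·30=9600 → min 3360.
Length 4: W₁..W₄: k=1: 0+1344+32·12·50=20544; k=2: 2304+600+32·6·50=12504; k=3: 912+0+32·2·50=4112 → min 4112 | W₂..W₅: k=2: 0+3360+12·6·30=5520; k=3: 144+3000+12·2·30=3864; k=4: 1344+0+12·50·30=19344 → min 3864.
Top-level splits: k=1: (W₁..W₁)·(W₂..W₅) → 0+3864+32·12·30 = 15384; k=2: (W₁..W₂)·(W₃..W₅) → 2304+3360+32·6·30 = 11424; k=3: (W₁..W₃)·(W₄..W₅) → 912+3000+32·2·30 = 5832; k=4: (W₁..W₄)·(W₅..W₅) → 4112+0+32·50·30 = 52112.
Best split is after W₃, i.e. k = 3.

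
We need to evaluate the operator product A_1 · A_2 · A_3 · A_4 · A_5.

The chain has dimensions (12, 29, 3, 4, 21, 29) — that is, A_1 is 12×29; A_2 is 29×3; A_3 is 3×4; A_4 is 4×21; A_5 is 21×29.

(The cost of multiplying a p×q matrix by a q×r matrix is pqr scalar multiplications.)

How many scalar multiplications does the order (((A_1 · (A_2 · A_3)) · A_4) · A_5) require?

10056

(A_2 · A_3): 29×3 by 3×4 → 29×4, cost 29·3·4 = 348
(A_1 · (A_2 · A_3)): 12×29 by 29×4 → 12×4, cost 12·29·4 = 1392; cumulative 1740
((A_1 · (A_2 · A_3)) · A_4): 12×4 by 4×21 → 12×21, cost 12·4·21 = 1008; cumulative 2748
(((A_1 · (A_2 · A_3)) · A_4) · A_5): 12×21 by 21×29 → 12×29, cost 12·21·29 = 7308; cumulative 10056
Total: 10056 scalar multiplications.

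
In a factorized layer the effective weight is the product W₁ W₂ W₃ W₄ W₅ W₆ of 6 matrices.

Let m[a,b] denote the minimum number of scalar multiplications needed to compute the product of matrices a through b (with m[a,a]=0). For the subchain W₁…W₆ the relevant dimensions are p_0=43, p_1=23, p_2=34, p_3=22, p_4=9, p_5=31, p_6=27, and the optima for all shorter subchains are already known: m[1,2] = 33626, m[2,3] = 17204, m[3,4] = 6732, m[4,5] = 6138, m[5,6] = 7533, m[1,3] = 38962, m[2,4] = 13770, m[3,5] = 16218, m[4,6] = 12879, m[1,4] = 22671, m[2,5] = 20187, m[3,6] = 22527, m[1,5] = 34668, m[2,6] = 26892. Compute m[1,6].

40653

m[1,6] = min over k∈[1,5] of m[1,k]+m[k+1,6]+p_{0}·p_k·p_{6}.
k=1: 0 + 26892 + 43·23·27 = 53595; k=2: 33626 + 22527 + 43·34·27 = 95627; k=3: 38962 + 12879 + 43·22·27 = 77383; k=4: 22671 + 7533 + 43·9·27 = 40653; k=5: 34668 + 0 + 43·31·27 = 70659.
Minimum: 40653 at k=4.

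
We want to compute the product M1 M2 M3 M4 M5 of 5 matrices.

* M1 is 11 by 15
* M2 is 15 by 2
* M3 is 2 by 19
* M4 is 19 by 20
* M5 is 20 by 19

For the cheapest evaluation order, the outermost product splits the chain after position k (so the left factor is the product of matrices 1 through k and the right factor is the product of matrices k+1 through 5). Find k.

Adjacent pairs: M1M2 = 11·15·2 = 330; M2M3 = 15·2·19 = 570; M3M4 = 2·19·20 = 760; M4M5 = 19·20·19 = 7220.
Length 3: M1..M3: k=1: 0+570+11·15·19=3705; k=2: 330+0+11·2·19=748 → min 748 | M2..M4: k=2: 0+760+15·2·20=1360; k=3: 570+0+15·19·20=6270 → min 1360 | M3..M5: k=3: 0+7220+2·19·19=7942; k=4: 760+0+2·20·19=1520 → min 1520.
Length 4: M1..M4: k=1: 0+1360+11·15·20=4660; k=2: 330+760+11·2·20=1530; k=3: 748+0+11·19·20=4928 → min 1530 | M2..M5: k=2: 0+1520+15·2·19=2090; k=3: 570+7220+15·19·19=13205; k=4: 1360+0+15·20·19=7060 → min 2090.
Top-level splits: k=1: (M1..M1)·(M2..M5) → 0+2090+11·15·19 = 5225; k=2: (M1..M2)·(M3..M5) → 330+1520+11·2·19 = 2268; k=3: (M1..M3)·(M4..M5) → 748+7220+11·19·19 = 11939; k=4: (M1..M4)·(M5..M5) → 1530+0+11·20·19 = 5710.
Best split is after M2, i.e. k = 2.

2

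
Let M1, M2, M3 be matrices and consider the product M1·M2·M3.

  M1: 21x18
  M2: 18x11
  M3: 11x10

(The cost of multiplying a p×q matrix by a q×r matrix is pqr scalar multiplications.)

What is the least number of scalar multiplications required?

5760

Order (M1·(M2·M3)): (M2·M3): 18×11 by 11×10 → 18×10, cost 18·11·10 = 1980; (M1·(M2·M3)): 21×18 by 18×10 → 21×10, cost 21·18·10 = 3780; cumulative 5760. Total 5760.
Order ((M1·M2)·M3): (M1·M2): 21×18 by 18×11 → 21×11, cost 21·18·11 = 4158; ((M1·M2)·M3): 21×11 by 11×10 → 21×10, cost 21·11·10 = 2310; cumulative 6468. Total 6468.
Minimum: 5760.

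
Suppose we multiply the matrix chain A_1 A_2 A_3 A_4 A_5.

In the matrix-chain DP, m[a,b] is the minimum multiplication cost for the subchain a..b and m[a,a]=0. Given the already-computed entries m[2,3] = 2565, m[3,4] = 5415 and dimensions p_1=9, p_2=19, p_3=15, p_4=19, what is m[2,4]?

5130

m[2,4] = min over k∈[2,3] of m[2,k]+m[k+1,4]+p_{1}·p_k·p_{4}.
k=2: 0 + 5415 + 9·19·19 = 8664; k=3: 2565 + 0 + 9·15·19 = 5130.
Minimum: 5130 at k=3.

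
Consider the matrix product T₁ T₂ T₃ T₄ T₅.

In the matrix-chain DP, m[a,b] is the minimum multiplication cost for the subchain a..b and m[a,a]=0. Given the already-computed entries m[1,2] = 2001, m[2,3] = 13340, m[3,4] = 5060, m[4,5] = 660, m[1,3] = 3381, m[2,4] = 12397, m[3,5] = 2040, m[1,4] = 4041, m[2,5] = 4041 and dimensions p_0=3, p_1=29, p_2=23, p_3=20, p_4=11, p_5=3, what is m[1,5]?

4140

m[1,5] = min over k∈[1,4] of m[1,k]+m[k+1,5]+p_{0}·p_k·p_{5}.
k=1: 0 + 4041 + 3·29·3 = 4302; k=2: 2001 + 2040 + 3·23·3 = 4248; k=3: 3381 + 660 + 3·20·3 = 4221; k=4: 4041 + 0 + 3·11·3 = 4140.
Minimum: 4140 at k=4.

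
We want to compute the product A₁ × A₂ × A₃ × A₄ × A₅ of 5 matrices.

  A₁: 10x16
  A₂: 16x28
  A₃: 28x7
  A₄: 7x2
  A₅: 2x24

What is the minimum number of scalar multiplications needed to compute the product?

Adjacent pairs: A₁A₂ = 10·16·28 = 4480; A₂A₃ = 16·28·7 = 3136; A₃A₄ = 28·7·2 = 392; A₄A₅ = 7·2·24 = 336.
Length 3: A₁..A₃: k=1: 0+3136+10·16·7=4256; k=2: 4480+0+10·28·7=6440 → min 4256 | A₂..A₄: k=2: 0+392+16·28·2=1288; k=3: 3136+0+16·7·2=3360 → min 1288 | A₃..A₅: k=3: 0+336+28·7·24=5040; k=4: 392+0+28·2·24=1736 → min 1736.
Length 4: A₁..A₄: k=1: 0+1288+10·16·2=1608; k=2: 4480+392+10·28·2=5432; k=3: 4256+0+10·7·2=4396 → min 1608 | A₂..A₅: k=2: 0+1736+16·28·24=12488; k=3: 3136+336+16·7·24=6160; k=4: 1288+0+16·2·24=2056 → min 2056.
Length 5: A₁..A₅: k=1: 0+2056+10·16·24=5896; k=2: 4480+1736+10·28·24=12936; k=3: 4256+336+10·7·24=6272; k=4: 1608+0+10·2·24=2088 → min 2088.
Optimal order: ((A₁ × (A₂ × (A₃ × A₄))) × A₅) with cost 2088.

2088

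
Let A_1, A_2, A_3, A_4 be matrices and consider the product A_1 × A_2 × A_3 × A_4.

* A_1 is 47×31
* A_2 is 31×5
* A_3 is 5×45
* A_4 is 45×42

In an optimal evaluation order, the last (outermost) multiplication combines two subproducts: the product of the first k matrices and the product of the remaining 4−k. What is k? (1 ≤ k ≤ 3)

Adjacent pairs: A_1A_2 = 47·31·5 = 7285; A_2A_3 = 31·5·45 = 6975; A_3A_4 = 5·45·42 = 9450.
Length 3: A_1..A_3: k=1: 0+6975+47·31·45=72540; k=2: 7285+0+47·5·45=17860 → min 17860 | A_2..A_4: k=2: 0+9450+31·5·42=15960; k=3: 6975+0+31·45·42=65565 → min 15960.
Top-level splits: k=1: (A_1..A_1)·(A_2..A_4) → 0+15960+47·31·42 = 77154; k=2: (A_1..A_2)·(A_3..A_4) → 7285+9450+47·5·42 = 26605; k=3: (A_1..A_3)·(A_4..A_4) → 17860+0+47·45·42 = 106690.
Best split is after A_2, i.e. k = 2.

2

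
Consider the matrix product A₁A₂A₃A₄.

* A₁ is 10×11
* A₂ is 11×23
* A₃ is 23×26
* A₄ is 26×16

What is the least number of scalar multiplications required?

Adjacent pairs: A₁A₂ = 10·11·23 = 2530; A₂A₃ = 11·23·26 = 6578; A₃A₄ = 23·26·16 = 9568.
Length 3: A₁..A₃: k=1: 0+6578+10·11·26=9438; k=2: 2530+0+10·23·26=8510 → min 8510 | A₂..A₄: k=2: 0+9568+11·23·16=13616; k=3: 6578+0+11·26·16=11154 → min 11154.
Length 4: A₁..A₄: k=1: 0+11154+10·11·16=12914; k=2: 2530+9568+10·23·16=15778; k=3: 8510+0+10·26·16=12670 → min 12670.
Optimal order: (((A₁A₂)A₃)A₄) with cost 12670.

12670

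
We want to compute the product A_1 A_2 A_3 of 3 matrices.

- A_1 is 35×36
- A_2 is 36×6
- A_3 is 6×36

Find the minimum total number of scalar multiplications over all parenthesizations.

15120

Order (A_1 (A_2 A_3)): (A_2 A_3): 36×6 by 6×36 → 36×36, cost 36·6·36 = 7776; (A_1 (A_2 A_3)): 35×36 by 36×36 → 35×36, cost 35·36·36 = 45360; cumulative 53136. Total 53136.
Order ((A_1 A_2) A_3): (A_1 A_2): 35×36 by 36×6 → 35×6, cost 35·36·6 = 7560; ((A_1 A_2) A_3): 35×6 by 6×36 → 35×36, cost 35·6·36 = 7560; cumulative 15120. Total 15120.
Minimum: 15120.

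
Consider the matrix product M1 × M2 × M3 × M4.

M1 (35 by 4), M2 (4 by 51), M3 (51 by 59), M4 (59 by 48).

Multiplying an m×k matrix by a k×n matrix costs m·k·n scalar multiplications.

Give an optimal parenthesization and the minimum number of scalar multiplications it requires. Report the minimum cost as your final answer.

30084

Adjacent pairs: M1M2 = 35·4·51 = 7140; M2M3 = 4·51·59 = 12036; M3M4 = 51·59·48 = 144432.
Length 3: M1..M3: k=1: 0+12036+35·4·59=20296; k=2: 7140+0+35·51·59=112455 → min 20296 | M2..M4: k=2: 0+144432+4·51·48=154224; k=3: 12036+0+4·59·48=23364 → min 23364.
Length 4: M1..M4: k=1: 0+23364+35·4·48=30084; k=2: 7140+144432+35·51·48=237252; k=3: 20296+0+35·59·48=119416 → min 30084.
Optimal parenthesization: (M1 × ((M2 × M3) × M4)) with cost 30084.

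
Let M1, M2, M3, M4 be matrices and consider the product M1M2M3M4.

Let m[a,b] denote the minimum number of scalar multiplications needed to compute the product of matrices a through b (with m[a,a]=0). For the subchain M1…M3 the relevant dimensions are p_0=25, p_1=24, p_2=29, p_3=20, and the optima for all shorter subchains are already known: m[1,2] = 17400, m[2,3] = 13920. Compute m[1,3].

m[1,3] = min over k∈[1,2] of m[1,k]+m[k+1,3]+p_{0}·p_k·p_{3}.
k=1: 0 + 13920 + 25·24·20 = 25920; k=2: 17400 + 0 + 25·29·20 = 31900.
Minimum: 25920 at k=1.

25920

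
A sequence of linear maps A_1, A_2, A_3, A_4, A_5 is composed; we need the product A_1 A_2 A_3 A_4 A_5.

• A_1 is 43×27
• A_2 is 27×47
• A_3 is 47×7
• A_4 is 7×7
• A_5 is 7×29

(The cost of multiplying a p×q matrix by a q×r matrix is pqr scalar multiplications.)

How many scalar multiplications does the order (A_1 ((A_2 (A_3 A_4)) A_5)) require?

50336

(A_3 A_4): 47×7 by 7×7 → 47×7, cost 47·7·7 = 2303
(A_2 (A_3 A_4)): 27×47 by 47×7 → 27×7, cost 27·47·7 = 8883; cumulative 11186
((A_2 (A_3 A_4)) A_5): 27×7 by 7×29 → 27×29, cost 27·7·29 = 5481; cumulative 16667
(A_1 ((A_2 (A_3 A_4)) A_5)): 43×27 by 27×29 → 43×29, cost 43·27·29 = 33669; cumulative 50336
Total: 50336 scalar multiplications.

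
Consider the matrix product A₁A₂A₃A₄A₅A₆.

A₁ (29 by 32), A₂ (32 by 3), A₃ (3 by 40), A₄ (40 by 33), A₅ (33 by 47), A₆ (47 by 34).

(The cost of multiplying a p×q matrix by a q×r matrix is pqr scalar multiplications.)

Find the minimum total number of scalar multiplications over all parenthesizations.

Adjacent pairs: A₁A₂ = 29·32·3 = 2784; A₂A₃ = 32·3·40 = 3840; A₃A₄ = 3·40·33 = 3960; A₄A₅ = 40·33·47 = 62040; A₅A₆ = 33·47·34 = 52734.
Length 3: A₁..A₃: k=1: 0+3840+29·32·40=40960; k=2: 2784+0+29·3·40=6264 → min 6264 | A₂..A₄: k=2: 0+3960+32·3·33=7128; k=3: 3840+0+32·40·33=46080 → min 7128 | A₃..A₅: k=3: 0+62040+3·40·47=67680; k=4: 3960+0+3·33·47=8613 → min 8613 | A₄..A₆: k=4: 0+52734+40·33·34=97614; k=5: 62040+0+40·47·34=125960 → min 97614.
Length 4: A₁..A₄: k=1: 0+7128+29·32·33=37752; k=2: 2784+3960+29·3·33=9615; k=3: 6264+0+29·40·33=44544 → min 9615 | A₂..A₅: k=2: 0+8613+32·3·47=13125; k=3: 3840+62040+32·40·47=126040; k=4: 7128+0+32·33·47=56760 → min 13125 | A₃..A₆: k=3: 0+97614+3·40·34=101694; k=4: 3960+52734+3·33·34=60060; k=5: 8613+0+3·47·34=13407 → min 13407.
Length 5: A₁..A₅: k=1: 0+13125+29·32·47=56741; k=2: 2784+8613+29·3·47=15486; k=3: 6264+62040+29·40·47=122824; k=4: 9615+0+29·33·47=54594 → min 15486 | A₂..A₆: k=2: 0+13407+32·3·34=16671; k=3: 3840+97614+32·40·34=144974; k=4: 7128+52734+32·33·34=95766; k=5: 13125+0+32·47·34=64261 → min 16671.
Length 6: A₁..A₆: k=1: 0+16671+29·32·34=48223; k=2: 2784+13407+29·3·34=19149; k=3: 6264+97614+29·40·34=143318; k=4: 9615+52734+29·33·34=94887; k=5: 15486+0+29·47·34=61828 → min 19149.
Optimal order: ((A₁A₂)(((A₃A₄)A₅)A₆)) with cost 19149.

19149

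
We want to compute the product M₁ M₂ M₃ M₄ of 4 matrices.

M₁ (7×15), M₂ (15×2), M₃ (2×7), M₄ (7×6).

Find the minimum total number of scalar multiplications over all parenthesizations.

378

Adjacent pairs: M₁M₂ = 7·15·2 = 210; M₂M₃ = 15·2·7 = 210; M₃M₄ = 2·7·6 = 84.
Length 3: M₁..M₃: k=1: 0+210+7·15·7=945; k=2: 210+0+7·2·7=308 → min 308 | M₂..M₄: k=2: 0+84+15·2·6=264; k=3: 210+0+15·7·6=840 → min 264.
Length 4: M₁..M₄: k=1: 0+264+7·15·6=894; k=2: 210+84+7·2·6=378; k=3: 308+0+7·7·6=602 → min 378.
Optimal order: ((M₁ M₂) (M₃ M₄)) with cost 378.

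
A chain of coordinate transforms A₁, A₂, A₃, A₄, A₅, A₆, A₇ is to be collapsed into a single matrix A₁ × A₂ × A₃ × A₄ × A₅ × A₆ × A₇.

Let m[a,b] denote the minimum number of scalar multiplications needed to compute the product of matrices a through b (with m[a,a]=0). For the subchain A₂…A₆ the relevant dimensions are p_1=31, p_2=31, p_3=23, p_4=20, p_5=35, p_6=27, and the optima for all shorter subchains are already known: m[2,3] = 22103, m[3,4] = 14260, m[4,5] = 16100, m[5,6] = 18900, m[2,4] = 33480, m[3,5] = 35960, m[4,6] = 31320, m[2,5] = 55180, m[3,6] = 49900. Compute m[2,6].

m[2,6] = min over k∈[2,5] of m[2,k]+m[k+1,6]+p_{1}·p_k·p_{6}.
k=2: 0 + 49900 + 31·31·27 = 75847; k=3: 22103 + 31320 + 31·23·27 = 72674; k=4: 33480 + 18900 + 31·20·27 = 69120; k=5: 55180 + 0 + 31·35·27 = 84475.
Minimum: 69120 at k=4.

69120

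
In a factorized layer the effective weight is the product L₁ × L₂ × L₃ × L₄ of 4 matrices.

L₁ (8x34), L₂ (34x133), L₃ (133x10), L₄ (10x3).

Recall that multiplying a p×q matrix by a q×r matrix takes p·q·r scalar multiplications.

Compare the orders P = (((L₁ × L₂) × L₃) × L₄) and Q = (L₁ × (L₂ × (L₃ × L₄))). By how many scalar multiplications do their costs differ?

28684

Order P = (((L₁ × L₂) × L₃) × L₄): (L₁ × L₂): 8×34 by 34×133 → 8×133, cost 8·34·133 = 36176; ((L₁ × L₂) × L₃): 8×133 by 133×10 → 8×10, cost 8·133·10 = 10640; cumulative 46816; (((L₁ × L₂) × L₃) × L₄): 8×10 by 10×3 → 8×3, cost 8·10·3 = 240; cumulative 47056. Total 47056.
Order Q = (L₁ × (L₂ × (L₃ × L₄))): (L₃ × L₄): 133×10 by 10×3 → 133×3, cost 133·10·3 = 3990; (L₂ × (L₃ × L₄)): 34×133 by 133×3 → 34×3, cost 34·133·3 = 13566; cumulative 17556; (L₁ × (L₂ × (L₃ × L₄))): 8×34 by 34×3 → 8×3, cost 8·34·3 = 816; cumulative 18372. Total 18372.
Difference: |47056 − 18372| = 28684.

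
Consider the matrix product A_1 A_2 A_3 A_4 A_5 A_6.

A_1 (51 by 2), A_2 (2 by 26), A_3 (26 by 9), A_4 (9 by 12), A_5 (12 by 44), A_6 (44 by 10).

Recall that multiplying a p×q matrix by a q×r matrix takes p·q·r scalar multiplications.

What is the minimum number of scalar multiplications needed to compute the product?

Adjacent pairs: A_1A_2 = 51·2·26 = 2652; A_2A_3 = 2·26·9 = 468; A_3A_4 = 26·9·12 = 2808; A_4A_5 = 9·12·44 = 4752; A_5A_6 = 12·44·10 = 5280.
Length 3: A_1..A_3: k=1: 0+468+51·2·9=1386; k=2: 2652+0+51·26·9=14586 → min 1386 | A_2..A_4: k=2: 0+2808+2·26·12=3432; k=3: 468+0+2·9·12=684 → min 684 | A_3..A_5: k=3: 0+4752+26·9·44=15048; k=4: 2808+0+26·12·44=16536 → min 15048 | A_4..A_6: k=4: 0+5280+9·12·10=6360; k=5: 4752+0+9·44·10=8712 → min 6360.
Length 4: A_1..A_4: k=1: 0+684+51·2·12=1908; k=2: 2652+2808+51·26·12=21372; k=3: 1386+0+51·9·12=6894 → min 1908 | A_2..A_5: k=2: 0+15048+2·26·44=17336; k=3: 468+4752+2·9·44=6012; k=4: 684+0+2·12·44=1740 → min 1740 | A_3..A_6: k=3: 0+6360+26·9·10=8700; k=4: 2808+5280+26·12·10=11208; k=5: 15048+0+26·44·10=26488 → min 8700.
Length 5: A_1..A_5: k=1: 0+1740+51·2·44=6228; k=2: 2652+15048+51·26·44=76044; k=3: 1386+4752+51·9·44=26334; k=4: 1908+0+51·12·44=28836 → min 6228 | A_2..A_6: k=2: 0+8700+2·26·10=9220; k=3: 468+6360+2·9·10=7008; k=4: 684+5280+2·12·10=6204; k=5: 1740+0+2·44·10=2620 → min 2620.
Length 6: A_1..A_6: k=1: 0+2620+51·2·10=3640; k=2: 2652+8700+51·26·10=24612; k=3: 1386+6360+51·9·10=12336; k=4: 1908+5280+51·12·10=13308; k=5: 6228+0+51·44·10=28668 → min 3640.
Optimal order: (A_1 ((((A_2 A_3) A_4) A_5) A_6)) with cost 3640.

3640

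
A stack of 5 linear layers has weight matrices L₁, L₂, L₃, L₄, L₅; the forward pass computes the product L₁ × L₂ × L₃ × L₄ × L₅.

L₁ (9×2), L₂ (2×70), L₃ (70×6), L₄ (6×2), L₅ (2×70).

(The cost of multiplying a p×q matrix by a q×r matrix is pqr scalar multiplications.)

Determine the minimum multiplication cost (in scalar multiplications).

Adjacent pairs: L₁L₂ = 9·2·70 = 1260; L₂L₃ = 2·70·6 = 840; L₃L₄ = 70·6·2 = 840; L₄L₅ = 6·2·70 = 840.
Length 3: L₁..L₃: k=1: 0+840+9·2·6=948; k=2: 1260+0+9·70·6=5040 → min 948 | L₂..L₄: k=2: 0+840+2·70·2=1120; k=3: 840+0+2·6·2=864 → min 864 | L₃..L₅: k=3: 0+840+70·6·70=30240; k=4: 840+0+70·2·70=10640 → min 10640.
Length 4: L₁..L₄: k=1: 0+864+9·2·2=900; k=2: 1260+840+9·70·2=3360; k=3: 948+0+9·6·2=1056 → min 900 | L₂..L₅: k=2: 0+10640+2·70·70=20440; k=3: 840+840+2·6·70=2520; k=4: 864+0+2·2·70=1144 → min 1144.
Length 5: L₁..L₅: k=1: 0+1144+9·2·70=2404; k=2: 1260+10640+9·70·70=56000; k=3: 948+840+9·6·70=5568; k=4: 900+0+9·2·70=2160 → min 2160.
Optimal order: ((L₁ × ((L₂ × L₃) × L₄)) × L₅) with cost 2160.

2160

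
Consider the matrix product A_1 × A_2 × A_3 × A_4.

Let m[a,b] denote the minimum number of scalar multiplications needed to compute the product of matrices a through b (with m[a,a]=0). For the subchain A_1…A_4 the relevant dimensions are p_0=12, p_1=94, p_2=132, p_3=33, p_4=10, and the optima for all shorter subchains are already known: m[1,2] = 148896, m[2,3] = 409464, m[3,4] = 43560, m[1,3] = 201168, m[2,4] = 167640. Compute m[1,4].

m[1,4] = min over k∈[1,3] of m[1,k]+m[k+1,4]+p_{0}·p_k·p_{4}.
k=1: 0 + 167640 + 12·94·10 = 178920; k=2: 148896 + 43560 + 12·132·10 = 208296; k=3: 201168 + 0 + 12·33·10 = 205128.
Minimum: 178920 at k=1.

178920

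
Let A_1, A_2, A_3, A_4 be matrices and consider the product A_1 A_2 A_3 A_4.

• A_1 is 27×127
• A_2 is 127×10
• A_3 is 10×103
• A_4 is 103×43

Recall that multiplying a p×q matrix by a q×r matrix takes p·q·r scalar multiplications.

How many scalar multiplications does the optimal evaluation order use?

90190

Adjacent pairs: A_1A_2 = 27·127·10 = 34290; A_2A_3 = 127·10·103 = 130810; A_3A_4 = 10·103·43 = 44290.
Length 3: A_1..A_3: k=1: 0+130810+27·127·103=483997; k=2: 34290+0+27·10·103=62100 → min 62100 | A_2..A_4: k=2: 0+44290+127·10·43=98900; k=3: 130810+0+127·103·43=693293 → min 98900.
Length 4: A_1..A_4: k=1: 0+98900+27·127·43=246347; k=2: 34290+44290+27·10·43=90190; k=3: 62100+0+27·103·43=181683 → min 90190.
Optimal order: ((A_1 A_2) (A_3 A_4)) with cost 90190.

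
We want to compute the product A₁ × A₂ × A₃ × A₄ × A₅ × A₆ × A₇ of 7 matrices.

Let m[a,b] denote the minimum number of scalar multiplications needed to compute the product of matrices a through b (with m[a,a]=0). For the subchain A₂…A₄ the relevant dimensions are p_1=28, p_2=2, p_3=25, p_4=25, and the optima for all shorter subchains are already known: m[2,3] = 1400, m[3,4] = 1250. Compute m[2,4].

m[2,4] = min over k∈[2,3] of m[2,k]+m[k+1,4]+p_{1}·p_k·p_{4}.
k=2: 0 + 1250 + 28·2·25 = 2650; k=3: 1400 + 0 + 28·25·25 = 18900.
Minimum: 2650 at k=2.

2650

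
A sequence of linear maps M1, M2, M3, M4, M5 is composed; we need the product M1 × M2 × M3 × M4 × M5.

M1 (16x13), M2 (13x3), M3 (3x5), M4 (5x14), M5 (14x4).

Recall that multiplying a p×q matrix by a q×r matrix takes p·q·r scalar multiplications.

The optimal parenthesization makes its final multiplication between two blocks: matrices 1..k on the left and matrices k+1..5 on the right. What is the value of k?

Adjacent pairs: M1M2 = 16·13·3 = 624; M2M3 = 13·3·5 = 195; M3M4 = 3·5·14 = 210; M4M5 = 5·14·4 = 280.
Length 3: M1..M3: k=1: 0+195+16·13·5=1235; k=2: 624+0+16·3·5=864 → min 864 | M2..M4: k=2: 0+210+13·3·14=756; k=3: 195+0+13·5·14=1105 → min 756 | M3..M5: k=3: 0+280+3·5·4=340; k=4: 210+0+3·14·4=378 → min 340.
Length 4: M1..M4: k=1: 0+756+16·13·14=3668; k=2: 624+210+16·3·14=1506; k=3: 864+0+16·5·14=1984 → min 1506 | M2..M5: k=2: 0+340+13·3·4=496; k=3: 195+280+13·5·4=735; k=4: 756+0+13·14·4=1484 → min 496.
Top-level splits: k=1: (M1..M1)·(M2..M5) → 0+496+16·13·4 = 1328; k=2: (M1..M2)·(M3..M5) → 624+340+16·3·4 = 1156; k=3: (M1..M3)·(M4..M5) → 864+280+16·5·4 = 1464; k=4: (M1..M4)·(M5..M5) → 1506+0+16·14·4 = 2402.
Best split is after M2, i.e. k = 2.

2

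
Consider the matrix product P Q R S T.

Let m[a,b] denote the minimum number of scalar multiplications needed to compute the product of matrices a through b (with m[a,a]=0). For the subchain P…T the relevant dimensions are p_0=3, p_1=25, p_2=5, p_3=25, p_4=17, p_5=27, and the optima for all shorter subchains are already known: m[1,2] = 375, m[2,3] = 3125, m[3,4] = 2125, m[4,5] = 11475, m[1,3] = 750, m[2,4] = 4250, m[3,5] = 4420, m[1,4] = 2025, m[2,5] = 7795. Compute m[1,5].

m[1,5] = min over k∈[1,4] of m[1,k]+m[k+1,5]+p_{0}·p_k·p_{5}.
k=1: 0 + 7795 + 3·25·27 = 9820; k=2: 375 + 4420 + 3·5·27 = 5200; k=3: 750 + 11475 + 3·25·27 = 14250; k=4: 2025 + 0 + 3·17·27 = 3402.
Minimum: 3402 at k=4.

3402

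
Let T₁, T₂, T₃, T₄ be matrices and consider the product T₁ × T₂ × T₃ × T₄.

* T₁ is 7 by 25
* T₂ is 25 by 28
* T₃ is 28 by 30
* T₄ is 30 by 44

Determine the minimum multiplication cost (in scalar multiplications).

20020

Adjacent pairs: T₁T₂ = 7·25·28 = 4900; T₂T₃ = 25·28·30 = 21000; T₃T₄ = 28·30·44 = 36960.
Length 3: T₁..T₃: k=1: 0+21000+7·25·30=26250; k=2: 4900+0+7·28·30=10780 → min 10780 | T₂..T₄: k=2: 0+36960+25·28·44=67760; k=3: 21000+0+25·30·44=54000 → min 54000.
Length 4: T₁..T₄: k=1: 0+54000+7·25·44=61700; k=2: 4900+36960+7·28·44=50484; k=3: 10780+0+7·30·44=20020 → min 20020.
Optimal order: (((T₁ × T₂) × T₃) × T₄) with cost 20020.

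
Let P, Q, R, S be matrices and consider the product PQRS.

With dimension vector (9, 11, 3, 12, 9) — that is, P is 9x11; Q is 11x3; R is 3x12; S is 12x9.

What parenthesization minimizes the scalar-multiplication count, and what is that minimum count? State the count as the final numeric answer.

864

Adjacent pairs: PQ = 9·11·3 = 297; QR = 11·3·12 = 396; RS = 3·12·9 = 324.
Length 3: P..R: k=1: 0+396+9·11·12=1584; k=2: 297+0+9·3·12=621 → min 621 | Q..S: k=2: 0+324+11·3·9=621; k=3: 396+0+11·12·9=1584 → min 621.
Length 4: P..S: k=1: 0+621+9·11·9=1512; k=2: 297+324+9·3·9=864; k=3: 621+0+9·12·9=1593 → min 864.
Optimal parenthesization: ((PQ)(RS)) with cost 864.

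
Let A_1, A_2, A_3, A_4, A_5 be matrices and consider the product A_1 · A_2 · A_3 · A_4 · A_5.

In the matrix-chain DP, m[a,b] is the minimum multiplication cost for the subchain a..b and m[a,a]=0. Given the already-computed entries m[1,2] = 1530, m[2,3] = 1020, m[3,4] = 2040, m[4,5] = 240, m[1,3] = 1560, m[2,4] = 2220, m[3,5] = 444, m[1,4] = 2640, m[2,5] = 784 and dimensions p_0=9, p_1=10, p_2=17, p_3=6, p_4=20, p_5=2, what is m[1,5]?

m[1,5] = min over k∈[1,4] of m[1,k]+m[k+1,5]+p_{0}·p_k·p_{5}.
k=1: 0 + 784 + 9·10·2 = 964; k=2: 1530 + 444 + 9·17·2 = 2280; k=3: 1560 + 240 + 9·6·2 = 1908; k=4: 2640 + 0 + 9·20·2 = 3000.
Minimum: 964 at k=1.

964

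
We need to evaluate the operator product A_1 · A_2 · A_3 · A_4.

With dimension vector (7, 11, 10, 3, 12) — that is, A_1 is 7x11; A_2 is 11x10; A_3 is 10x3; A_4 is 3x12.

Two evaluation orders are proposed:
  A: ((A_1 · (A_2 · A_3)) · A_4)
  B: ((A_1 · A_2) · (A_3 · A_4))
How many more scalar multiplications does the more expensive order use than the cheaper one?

1157

Order A = ((A_1 · (A_2 · A_3)) · A_4): (A_2 · A_3): 11×10 by 10×3 → 11×3, cost 11·10·3 = 330; (A_1 · (A_2 · A_3)): 7×11 by 11×3 → 7×3, cost 7·11·3 = 231; cumulative 561; ((A_1 · (A_2 · A_3)) · A_4): 7×3 by 3×12 → 7×12, cost 7·3·12 = 252; cumulative 813. Total 813.
Order B = ((A_1 · A_2) · (A_3 · A_4)): (A_1 · A_2): 7×11 by 11×10 → 7×10, cost 7·11·10 = 770; (A_3 · A_4): 10×3 by 3×12 → 10×12, cost 10·3·12 = 360; ((A_1 · A_2) · (A_3 · A_4)): 7×10 by 10×12 → 7×12, cost 7·10·12 = 840; cumulative 1970. Total 1970.
Difference: |813 − 1970| = 1157.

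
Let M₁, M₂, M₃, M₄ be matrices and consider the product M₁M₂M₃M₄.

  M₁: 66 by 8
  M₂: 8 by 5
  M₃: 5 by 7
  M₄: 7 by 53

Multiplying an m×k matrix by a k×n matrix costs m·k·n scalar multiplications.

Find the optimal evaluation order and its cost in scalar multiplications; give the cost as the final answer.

21985

Adjacent pairs: M₁M₂ = 66·8·5 = 2640; M₂M₃ = 8·5·7 = 280; M₃M₄ = 5·7·53 = 1855.
Length 3: M₁..M₃: k=1: 0+280+66·8·7=3976; k=2: 2640+0+66·5·7=4950 → min 3976 | M₂..M₄: k=2: 0+1855+8·5·53=3975; k=3: 280+0+8·7·53=3248 → min 3248.
Length 4: M₁..M₄: k=1: 0+3248+66·8·53=31232; k=2: 2640+1855+66·5·53=21985; k=3: 3976+0+66·7·53=28462 → min 21985.
Optimal parenthesization: ((M₁M₂)(M₃M₄)) with cost 21985.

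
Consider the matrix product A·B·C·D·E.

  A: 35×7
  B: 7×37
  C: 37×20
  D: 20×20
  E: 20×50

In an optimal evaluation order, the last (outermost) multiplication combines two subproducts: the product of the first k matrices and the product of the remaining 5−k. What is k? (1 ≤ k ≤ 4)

1

Adjacent pairs: AB = 35·7·37 = 9065; BC = 7·37·20 = 5180; CD = 37·20·20 = 14800; DE = 20·20·50 = 20000.
Length 3: A..C: k=1: 0+5180+35·7·20=10080; k=2: 9065+0+35·37·20=34965 → min 10080 | B..D: k=2: 0+14800+7·37·20=19980; k=3: 5180+0+7·20·20=7980 → min 7980 | C..E: k=3: 0+20000+37·20·50=57000; k=4: 14800+0+37·20·50=51800 → min 51800.
Length 4: A..D: k=1: 0+7980+35·7·20=12880; k=2: 9065+14800+35·37·20=49765; k=3: 10080+0+35·20·20=24080 → min 12880 | B..E: k=2: 0+51800+7·37·50=64750; k=3: 5180+20000+7·20·50=32180; k=4: 7980+0+7·20·50=14980 → min 14980.
Top-level splits: k=1: (A..A)·(B..E) → 0+14980+35·7·50 = 27230; k=2: (A..B)·(C..E) → 9065+51800+35·37·50 = 125615; k=3: (A..C)·(D..E) → 10080+20000+35·20·50 = 65080; k=4: (A..D)·(E..E) → 12880+0+35·20·50 = 47880.
Best split is after A, i.e. k = 1.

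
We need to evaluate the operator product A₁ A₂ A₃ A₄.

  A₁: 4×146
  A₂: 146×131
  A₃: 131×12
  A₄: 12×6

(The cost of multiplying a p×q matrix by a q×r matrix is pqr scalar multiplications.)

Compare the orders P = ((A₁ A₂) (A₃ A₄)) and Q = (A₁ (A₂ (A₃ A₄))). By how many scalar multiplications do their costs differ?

Order P = ((A₁ A₂) (A₃ A₄)): (A₁ A₂): 4×146 by 146×131 → 4×131, cost 4·146·131 = 76504; (A₃ A₄): 131×12 by 12×6 → 131×6, cost 131·12·6 = 9432; ((A₁ A₂) (A₃ A₄)): 4×131 by 131×6 → 4×6, cost 4·131·6 = 3144; cumulative 89080. Total 89080.
Order Q = (A₁ (A₂ (A₃ A₄))): (A₃ A₄): 131×12 by 12×6 → 131×6, cost 131·12·6 = 9432; (A₂ (A₃ A₄)): 146×131 by 131×6 → 146×6, cost 146·131·6 = 114756; cumulative 124188; (A₁ (A₂ (A₃ A₄))): 4×146 by 146×6 → 4×6, cost 4·146·6 = 3504; cumulative 127692. Total 127692.
Difference: |89080 − 127692| = 38612.

38612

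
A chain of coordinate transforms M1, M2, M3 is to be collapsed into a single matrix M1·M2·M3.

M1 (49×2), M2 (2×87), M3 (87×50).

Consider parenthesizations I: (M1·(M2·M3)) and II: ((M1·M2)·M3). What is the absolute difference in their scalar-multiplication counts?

208076

Order I = (M1·(M2·M3)): (M2·M3): 2×87 by 87×50 → 2×50, cost 2·87·50 = 8700; (M1·(M2·M3)): 49×2 by 2×50 → 49×50, cost 49·2·50 = 4900; cumulative 13600. Total 13600.
Order II = ((M1·M2)·M3): (M1·M2): 49×2 by 2×87 → 49×87, cost 49·2·87 = 8526; ((M1·M2)·M3): 49×87 by 87×50 → 49×50, cost 49·87·50 = 213150; cumulative 221676. Total 221676.
Difference: |13600 − 221676| = 208076.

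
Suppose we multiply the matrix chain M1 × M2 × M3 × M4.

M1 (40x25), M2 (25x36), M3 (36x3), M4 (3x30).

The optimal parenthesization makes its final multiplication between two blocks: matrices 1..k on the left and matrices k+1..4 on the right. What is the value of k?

3

Adjacent pairs: M1M2 = 40·25·36 = 36000; M2M3 = 25·36·3 = 2700; M3M4 = 36·3·30 = 3240.
Length 3: M1..M3: k=1: 0+2700+40·25·3=5700; k=2: 36000+0+40·36·3=40320 → min 5700 | M2..M4: k=2: 0+3240+25·36·30=30240; k=3: 2700+0+25·3·30=4950 → min 4950.
Top-level splits: k=1: (M1..M1)·(M2..M4) → 0+4950+40·25·30 = 34950; k=2: (M1..M2)·(M3..M4) → 36000+3240+40·36·30 = 82440; k=3: (M1..M3)·(M4..M4) → 5700+0+40·3·30 = 9300.
Best split is after M3, i.e. k = 3.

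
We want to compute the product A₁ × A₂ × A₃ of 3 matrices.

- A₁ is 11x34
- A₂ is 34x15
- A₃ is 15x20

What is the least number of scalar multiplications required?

Order (A₁ × (A₂ × A₃)): (A₂ × A₃): 34×15 by 15×20 → 34×20, cost 34·15·20 = 10200; (A₁ × (A₂ × A₃)): 11×34 by 34×20 → 11×20, cost 11·34·20 = 7480; cumulative 17680. Total 17680.
Order ((A₁ × A₂) × A₃): (A₁ × A₂): 11×34 by 34×15 → 11×15, cost 11·34·15 = 5610; ((A₁ × A₂) × A₃): 11×15 by 15×20 → 11×20, cost 11·15·20 = 3300; cumulative 8910. Total 8910.
Minimum: 8910.

8910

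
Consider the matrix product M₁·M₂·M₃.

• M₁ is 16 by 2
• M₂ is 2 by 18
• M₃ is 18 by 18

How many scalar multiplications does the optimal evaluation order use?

1224

Order (M₁·(M₂·M₃)): (M₂·M₃): 2×18 by 18×18 → 2×18, cost 2·18·18 = 648; (M₁·(M₂·M₃)): 16×2 by 2×18 → 16×18, cost 16·2·18 = 576; cumulative 1224. Total 1224.
Order ((M₁·M₂)·M₃): (M₁·M₂): 16×2 by 2×18 → 16×18, cost 16·2·18 = 576; ((M₁·M₂)·M₃): 16×18 by 18×18 → 16×18, cost 16·18·18 = 5184; cumulative 5760. Total 5760.
Minimum: 1224.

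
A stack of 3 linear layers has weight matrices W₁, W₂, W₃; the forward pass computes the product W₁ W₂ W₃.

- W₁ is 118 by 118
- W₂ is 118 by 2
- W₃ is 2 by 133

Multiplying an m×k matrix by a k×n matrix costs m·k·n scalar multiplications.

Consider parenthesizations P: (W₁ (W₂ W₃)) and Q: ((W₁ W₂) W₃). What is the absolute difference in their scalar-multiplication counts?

Order P = (W₁ (W₂ W₃)): (W₂ W₃): 118×2 by 2×133 → 118×133, cost 118·2·133 = 31388; (W₁ (W₂ W₃)): 118×118 by 118×133 → 118×133, cost 118·118·133 = 1851892; cumulative 1883280. Total 1883280.
Order Q = ((W₁ W₂) W₃): (W₁ W₂): 118×118 by 118×2 → 118×2, cost 118·118·2 = 27848; ((W₁ W₂) W₃): 118×2 by 2×133 → 118×133, cost 118·2·133 = 31388; cumulative 59236. Total 59236.
Difference: |1883280 − 59236| = 1824044.

1824044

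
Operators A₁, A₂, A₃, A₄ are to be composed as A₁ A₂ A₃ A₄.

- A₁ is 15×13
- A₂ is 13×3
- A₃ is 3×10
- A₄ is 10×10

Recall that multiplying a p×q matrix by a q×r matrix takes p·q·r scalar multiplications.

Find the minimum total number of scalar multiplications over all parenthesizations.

1335

Adjacent pairs: A₁A₂ = 15·13·3 = 585; A₂A₃ = 13·3·10 = 390; A₃A₄ = 3·10·10 = 300.
Length 3: A₁..A₃: k=1: 0+390+15·13·10=2340; k=2: 585+0+15·3·10=1035 → min 1035 | A₂..A₄: k=2: 0+300+13·3·10=690; k=3: 390+0+13·10·10=1690 → min 690.
Length 4: A₁..A₄: k=1: 0+690+15·13·10=2640; k=2: 585+300+15·3·10=1335; k=3: 1035+0+15·10·10=2535 → min 1335.
Optimal order: ((A₁ A₂) (A₃ A₄)) with cost 1335.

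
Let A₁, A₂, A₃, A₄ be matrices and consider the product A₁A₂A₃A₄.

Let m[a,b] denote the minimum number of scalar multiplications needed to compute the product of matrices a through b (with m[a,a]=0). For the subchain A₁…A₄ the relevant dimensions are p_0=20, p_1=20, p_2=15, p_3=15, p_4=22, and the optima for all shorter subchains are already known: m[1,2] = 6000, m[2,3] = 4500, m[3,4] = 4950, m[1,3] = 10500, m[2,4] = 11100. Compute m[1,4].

m[1,4] = min over k∈[1,3] of m[1,k]+m[k+1,4]+p_{0}·p_k·p_{4}.
k=1: 0 + 11100 + 20·20·22 = 19900; k=2: 6000 + 4950 + 20·15·22 = 17550; k=3: 10500 + 0 + 20·15·22 = 17100.
Minimum: 17100 at k=3.

17100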